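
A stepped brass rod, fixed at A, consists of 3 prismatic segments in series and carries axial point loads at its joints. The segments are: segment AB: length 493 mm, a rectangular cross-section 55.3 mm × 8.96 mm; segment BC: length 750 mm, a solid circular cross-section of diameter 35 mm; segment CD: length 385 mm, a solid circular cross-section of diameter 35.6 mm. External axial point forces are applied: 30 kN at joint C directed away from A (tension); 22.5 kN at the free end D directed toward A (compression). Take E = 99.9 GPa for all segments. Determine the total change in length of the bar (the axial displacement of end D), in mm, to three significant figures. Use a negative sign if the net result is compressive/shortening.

0.0461 mm

Internal axial forces (sectioning from the free end, tension +): N_CD = -22.5 kN, N_BC = 7.5 kN, N_AB = 7.5 kN.
A_AB = 495.5 mm².
A_BC = 962.1 mm².
A_CD = 995.4 mm².
δ_AB = 7500·493/(495.5·99900) = 0.0747 mm
δ_BC = 7500·750/(962.1·99900) = 0.05852 mm
δ_CD = -22500·385/(995.4·99900) = -0.08711 mm
δ = Σδ_i = 0.04611 mm.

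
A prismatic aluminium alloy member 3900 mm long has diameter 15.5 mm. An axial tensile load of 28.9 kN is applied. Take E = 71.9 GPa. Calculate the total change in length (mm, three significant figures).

A = 188.7 mm².
δ_mech = NL/(AE) = 28900·3900/(188.7·71900) = 8.308 mm.

8.31 mm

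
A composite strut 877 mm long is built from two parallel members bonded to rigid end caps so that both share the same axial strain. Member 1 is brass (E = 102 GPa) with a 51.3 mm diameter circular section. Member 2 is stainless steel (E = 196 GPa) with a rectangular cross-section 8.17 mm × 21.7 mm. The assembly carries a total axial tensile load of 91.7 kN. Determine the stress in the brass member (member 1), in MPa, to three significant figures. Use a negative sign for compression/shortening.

38.1 MPa

A_1 = 2067 mm².
A_2 = 177.3 mm².
Equal strain + equilibrium ⇒ each member carries load in proportion to AE: A₁E₁ = 210800000 N, A₂E₂ = 34750000 N, ΣAE = 245600000 N.
σ₁ = P·E₁/ΣAE = 91700·102000/245600000 = 38.09 MPa.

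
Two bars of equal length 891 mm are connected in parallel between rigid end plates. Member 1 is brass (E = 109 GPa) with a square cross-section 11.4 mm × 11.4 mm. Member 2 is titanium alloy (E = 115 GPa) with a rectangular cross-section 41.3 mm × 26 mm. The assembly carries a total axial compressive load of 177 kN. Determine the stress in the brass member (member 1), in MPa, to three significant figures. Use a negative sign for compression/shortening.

-140 MPa

A_1 = 130 mm².
A_2 = 1074 mm².
Equal strain + equilibrium ⇒ each member carries load in proportion to AE: A₁E₁ = 14170000 N, A₂E₂ = 123500000 N, ΣAE = 137700000 N.
σ₁ = P·E₁/ΣAE = -177000·109000/137700000 = -140.2 MPa.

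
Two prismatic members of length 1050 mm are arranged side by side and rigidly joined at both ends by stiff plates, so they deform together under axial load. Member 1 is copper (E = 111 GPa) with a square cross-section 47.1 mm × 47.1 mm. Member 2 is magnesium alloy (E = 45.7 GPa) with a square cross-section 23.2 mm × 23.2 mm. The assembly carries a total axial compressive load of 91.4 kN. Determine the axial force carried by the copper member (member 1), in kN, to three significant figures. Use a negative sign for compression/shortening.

A_1 = 2218 mm².
A_2 = 538.2 mm².
Equal strain + equilibrium ⇒ each member carries load in proportion to AE: A₁E₁ = 246200000 N, A₂E₂ = 24600000 N, ΣAE = 270800000 N.
F₁ = P·A₁E₁/ΣAE = -91400·246200000/270800000 = -83100 N.

-83.1 kN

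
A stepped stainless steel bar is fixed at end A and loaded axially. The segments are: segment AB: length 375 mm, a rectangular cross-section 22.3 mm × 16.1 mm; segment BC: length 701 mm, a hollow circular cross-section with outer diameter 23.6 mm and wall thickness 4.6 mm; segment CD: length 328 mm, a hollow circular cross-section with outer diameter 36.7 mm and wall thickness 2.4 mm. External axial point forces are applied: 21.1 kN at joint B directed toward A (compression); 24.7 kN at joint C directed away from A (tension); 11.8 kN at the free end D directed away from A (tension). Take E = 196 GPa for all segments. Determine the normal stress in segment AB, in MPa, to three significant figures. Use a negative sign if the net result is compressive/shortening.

Internal axial forces (sectioning from the free end, tension +): N_CD = 11.8 kN, N_BC = 36.5 kN, N_AB = 15.4 kN.
A_AB = 359 mm².
σ_AB = N_AB/A_AB = 15400/359 = 42.89 MPa.

42.9 MPa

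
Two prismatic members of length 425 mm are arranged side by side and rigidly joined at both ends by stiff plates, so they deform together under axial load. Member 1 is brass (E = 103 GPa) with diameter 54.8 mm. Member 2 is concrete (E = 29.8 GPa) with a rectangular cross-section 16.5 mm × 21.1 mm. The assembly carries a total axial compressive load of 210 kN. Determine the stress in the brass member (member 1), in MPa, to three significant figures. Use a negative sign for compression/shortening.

A_1 = 2359 mm².
A_2 = 348.2 mm².
Equal strain + equilibrium ⇒ each member carries load in proportion to AE: A₁E₁ = 242900000 N, A₂E₂ = 10370000 N, ΣAE = 253300000 N.
σ₁ = P·E₁/ΣAE = -210000·103000/253300000 = -85.39 MPa.

-85.4 MPa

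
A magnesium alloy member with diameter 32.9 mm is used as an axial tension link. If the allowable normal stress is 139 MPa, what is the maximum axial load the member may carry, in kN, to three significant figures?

A = 850.1 mm².
P_max = σ_allow · A = 139 · 850.1 = 118200 N = 118.2 kN.

118 kN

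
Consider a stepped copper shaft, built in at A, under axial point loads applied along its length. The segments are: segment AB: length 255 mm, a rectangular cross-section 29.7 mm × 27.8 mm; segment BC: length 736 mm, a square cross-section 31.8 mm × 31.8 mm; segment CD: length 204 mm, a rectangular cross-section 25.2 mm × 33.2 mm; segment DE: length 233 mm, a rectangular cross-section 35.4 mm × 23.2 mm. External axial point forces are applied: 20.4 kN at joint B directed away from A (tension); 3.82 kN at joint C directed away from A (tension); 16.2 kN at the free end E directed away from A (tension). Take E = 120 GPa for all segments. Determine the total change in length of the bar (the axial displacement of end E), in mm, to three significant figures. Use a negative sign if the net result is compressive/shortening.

0.297 mm

Internal axial forces (sectioning from the free end, tension +): N_DE = 16.2 kN, N_CD = 16.2 kN, N_BC = 20.02 kN, N_AB = 40.42 kN.
A_AB = 825.7 mm².
A_BC = 1011 mm².
A_CD = 836.6 mm².
A_DE = 821.3 mm².
δ_AB = 40420·255/(825.7·120000) = 0.104 mm
δ_BC = 20020·736/(1011·120000) = 0.1214 mm
δ_CD = 16200·204/(836.6·120000) = 0.03292 mm
δ_DE = 16200·233/(821.3·120000) = 0.0383 mm
δ = Σδ_i = 0.2967 mm.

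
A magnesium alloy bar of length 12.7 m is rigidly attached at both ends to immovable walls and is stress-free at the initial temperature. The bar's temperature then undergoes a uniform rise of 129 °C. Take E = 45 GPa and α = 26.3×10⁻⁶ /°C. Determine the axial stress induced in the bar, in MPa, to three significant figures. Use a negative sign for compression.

Free thermal expansion αLΔT = 26.3e-6 · 12700 · 129 = 43.09 mm.
The walls impose strain ε = −(43.09)/12700 = -3.3927e-03; σ = Eε = 45000 · -3.3927e-03 = -152.7 MPa.

-153 MPa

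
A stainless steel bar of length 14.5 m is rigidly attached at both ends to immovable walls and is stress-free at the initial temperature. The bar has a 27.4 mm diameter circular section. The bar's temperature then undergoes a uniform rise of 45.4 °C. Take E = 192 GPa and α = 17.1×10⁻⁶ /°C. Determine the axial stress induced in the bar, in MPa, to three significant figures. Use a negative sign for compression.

Free thermal expansion αLΔT = 17.1e-6 · 14500 · 45.4 = 11.26 mm.
The walls impose strain ε = −(11.26)/14500 = -7.7634e-04; σ = Eε = 192000 · -7.7634e-04 = -149.1 MPa.

-149 MPa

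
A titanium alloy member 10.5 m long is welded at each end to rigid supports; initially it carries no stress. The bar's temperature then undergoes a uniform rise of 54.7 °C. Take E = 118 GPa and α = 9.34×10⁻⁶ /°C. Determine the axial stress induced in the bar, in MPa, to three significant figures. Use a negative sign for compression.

-60.3 MPa

Free thermal expansion αLΔT = 9.34e-6 · 10500 · 54.7 = 5.364 mm.
The walls impose strain ε = −(5.364)/10500 = -5.1090e-04; σ = Eε = 118000 · -5.1090e-04 = -60.29 MPa.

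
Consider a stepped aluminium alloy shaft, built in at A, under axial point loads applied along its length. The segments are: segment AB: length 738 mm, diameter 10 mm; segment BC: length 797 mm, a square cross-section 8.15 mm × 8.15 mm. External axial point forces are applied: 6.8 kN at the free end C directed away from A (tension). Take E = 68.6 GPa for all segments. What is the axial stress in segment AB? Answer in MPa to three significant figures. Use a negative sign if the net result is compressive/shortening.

Internal axial forces (sectioning from the free end, tension +): N_BC = 6.8 kN, N_AB = 6.8 kN.
A_AB = 78.54 mm².
σ_AB = N_AB/A_AB = 6800/78.54 = 86.58 MPa.

86.6 MPa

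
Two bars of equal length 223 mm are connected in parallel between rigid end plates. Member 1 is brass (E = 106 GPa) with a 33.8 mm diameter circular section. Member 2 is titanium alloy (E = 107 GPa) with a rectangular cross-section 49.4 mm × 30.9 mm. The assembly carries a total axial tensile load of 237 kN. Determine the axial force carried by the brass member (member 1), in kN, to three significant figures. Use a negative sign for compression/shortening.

A_1 = 897.3 mm².
A_2 = 1526 mm².
Equal strain + equilibrium ⇒ each member carries load in proportion to AE: A₁E₁ = 95110000 N, A₂E₂ = 163300000 N, ΣAE = 258400000 N.
F₁ = P·A₁E₁/ΣAE = 237000·95110000/258400000 = 87220 N.

87.2 kN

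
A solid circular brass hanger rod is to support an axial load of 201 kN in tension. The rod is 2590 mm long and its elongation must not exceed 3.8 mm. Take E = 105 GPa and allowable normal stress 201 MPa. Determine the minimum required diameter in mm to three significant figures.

Required area A ≥ P/σ_allow = 201000/201 = 1000 mm².
For a solid circular section, d ≥ √(4A/π) = 35.68 mm.
Elongation limit: A ≥ PL/(Eδ_allow) = 201000·2590/(105000·3.8) = 1305 mm² ⇒ d ≥ 40.76 mm.
The elongation limit governs.

40.8 mm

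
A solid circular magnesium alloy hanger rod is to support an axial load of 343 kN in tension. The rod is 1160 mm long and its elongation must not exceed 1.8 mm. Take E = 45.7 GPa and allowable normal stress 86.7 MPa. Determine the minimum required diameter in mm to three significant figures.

Required area A ≥ P/σ_allow = 343000/86.7 = 3956 mm².
For a solid circular section, d ≥ √(4A/π) = 70.97 mm.
Elongation limit: A ≥ PL/(Eδ_allow) = 343000·1160/(45700·1.8) = 4837 mm² ⇒ d ≥ 78.48 mm.
The elongation limit governs.

78.5 mm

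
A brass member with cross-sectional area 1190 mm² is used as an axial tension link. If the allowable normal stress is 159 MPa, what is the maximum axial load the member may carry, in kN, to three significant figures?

189 kN

P_max = σ_allow · A = 159 · 1190 = 189200 N = 189.2 kN.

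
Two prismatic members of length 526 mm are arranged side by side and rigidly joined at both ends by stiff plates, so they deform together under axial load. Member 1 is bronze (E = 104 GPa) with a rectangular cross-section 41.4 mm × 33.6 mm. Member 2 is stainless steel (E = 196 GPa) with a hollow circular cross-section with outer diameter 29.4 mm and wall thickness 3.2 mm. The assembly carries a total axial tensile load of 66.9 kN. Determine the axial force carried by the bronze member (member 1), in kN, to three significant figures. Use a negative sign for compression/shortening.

A_1 = 1391 mm².
A_2 = 263.4 mm².
Equal strain + equilibrium ⇒ each member carries load in proportion to AE: A₁E₁ = 144700000 N, A₂E₂ = 51620000 N, ΣAE = 196300000 N.
F₁ = P·A₁E₁/ΣAE = 66900·144700000/196300000 = 49310 N.

49.3 kN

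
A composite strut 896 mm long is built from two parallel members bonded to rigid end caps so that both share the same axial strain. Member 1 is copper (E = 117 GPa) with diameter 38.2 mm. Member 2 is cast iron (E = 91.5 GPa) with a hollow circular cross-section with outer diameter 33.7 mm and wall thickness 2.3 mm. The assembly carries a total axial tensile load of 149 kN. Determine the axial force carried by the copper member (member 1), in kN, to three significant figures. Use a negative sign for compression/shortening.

A_1 = 1146 mm².
A_2 = 226.9 mm².
Equal strain + equilibrium ⇒ each member carries load in proportion to AE: A₁E₁ = 134100000 N, A₂E₂ = 20760000 N, ΣAE = 154900000 N.
F₁ = P·A₁E₁/ΣAE = 149000·134100000/154900000 = 129000 N.

129 kN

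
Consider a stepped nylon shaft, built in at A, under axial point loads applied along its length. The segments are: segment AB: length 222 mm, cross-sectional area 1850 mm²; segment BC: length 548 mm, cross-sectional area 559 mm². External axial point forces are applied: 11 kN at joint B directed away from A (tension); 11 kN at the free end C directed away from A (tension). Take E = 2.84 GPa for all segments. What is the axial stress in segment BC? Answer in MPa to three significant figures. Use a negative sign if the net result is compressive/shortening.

19.7 MPa

Internal axial forces (sectioning from the free end, tension +): N_BC = 11 kN, N_AB = 22 kN.
σ_BC = N_BC/A_BC = 11000/559 = 19.68 MPa.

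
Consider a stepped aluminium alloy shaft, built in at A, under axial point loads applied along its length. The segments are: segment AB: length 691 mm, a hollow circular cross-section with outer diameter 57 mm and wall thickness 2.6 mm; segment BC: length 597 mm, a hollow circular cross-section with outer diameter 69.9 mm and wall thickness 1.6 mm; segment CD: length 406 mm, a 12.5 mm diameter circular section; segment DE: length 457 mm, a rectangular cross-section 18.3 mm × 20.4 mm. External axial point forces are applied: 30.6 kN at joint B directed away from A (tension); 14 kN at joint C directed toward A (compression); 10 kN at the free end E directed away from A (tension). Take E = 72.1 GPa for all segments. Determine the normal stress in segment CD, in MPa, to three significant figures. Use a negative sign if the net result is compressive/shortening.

81.5 MPa

Internal axial forces (sectioning from the free end, tension +): N_DE = 10 kN, N_CD = 10 kN, N_BC = -4 kN, N_AB = 26.6 kN.
A_CD = 122.7 mm².
σ_CD = N_CD/A_CD = 10000/122.7 = 81.49 MPa.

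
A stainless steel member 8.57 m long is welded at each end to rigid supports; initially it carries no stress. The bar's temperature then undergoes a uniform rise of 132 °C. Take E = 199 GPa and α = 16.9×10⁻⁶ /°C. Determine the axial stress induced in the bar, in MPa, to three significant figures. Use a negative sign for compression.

Free thermal expansion αLΔT = 16.9e-6 · 8570 · 132 = 19.12 mm.
The walls impose strain ε = −(19.12)/8570 = -2.2308e-03; σ = Eε = 199000 · -2.2308e-03 = -443.9 MPa.

-444 MPa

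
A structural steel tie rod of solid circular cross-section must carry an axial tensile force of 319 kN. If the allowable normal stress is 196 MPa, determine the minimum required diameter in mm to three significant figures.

Required area A ≥ P/σ_allow = 319000/196 = 1628 mm².
For a solid circular section, d ≥ √(4A/π) = 45.52 mm.

45.5 mm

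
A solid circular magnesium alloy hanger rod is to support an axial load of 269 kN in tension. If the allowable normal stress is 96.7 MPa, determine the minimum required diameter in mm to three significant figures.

59.5 mm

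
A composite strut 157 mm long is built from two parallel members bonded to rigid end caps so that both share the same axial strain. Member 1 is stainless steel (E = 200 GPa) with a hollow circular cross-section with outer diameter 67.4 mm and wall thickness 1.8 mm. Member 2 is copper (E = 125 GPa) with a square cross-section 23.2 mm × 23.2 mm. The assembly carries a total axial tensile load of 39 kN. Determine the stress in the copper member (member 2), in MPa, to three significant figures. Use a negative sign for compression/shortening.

34.5 MPa

A_1 = 371 mm².
A_2 = 538.2 mm².
Equal strain + equilibrium ⇒ each member carries load in proportion to AE: A₁E₁ = 74190000 N, A₂E₂ = 67280000 N, ΣAE = 141500000 N.
σ₂ = P·E₂/ΣAE = 39000·125000/141500000 = 34.46 MPa.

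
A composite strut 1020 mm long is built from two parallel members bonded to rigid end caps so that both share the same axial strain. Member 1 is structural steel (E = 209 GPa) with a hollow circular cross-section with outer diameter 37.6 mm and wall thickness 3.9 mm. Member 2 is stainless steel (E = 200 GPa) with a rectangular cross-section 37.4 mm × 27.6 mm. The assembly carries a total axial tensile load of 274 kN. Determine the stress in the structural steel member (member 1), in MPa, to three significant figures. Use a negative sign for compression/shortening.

A_1 = 412.9 mm².
A_2 = 1032 mm².
Equal strain + equilibrium ⇒ each member carries load in proportion to AE: A₁E₁ = 86300000 N, A₂E₂ = 206400000 N, ΣAE = 292700000 N.
σ₁ = P·E₁/ΣAE = 274000·209000/292700000 = 195.6 MPa.

196 MPa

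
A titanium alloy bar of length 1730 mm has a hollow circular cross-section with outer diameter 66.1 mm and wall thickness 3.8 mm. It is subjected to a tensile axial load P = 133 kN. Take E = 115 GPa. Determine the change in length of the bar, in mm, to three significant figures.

2.69 mm

A = 743.7 mm².
δ_mech = NL/(AE) = 133000·1730/(743.7·115000) = 2.69 mm.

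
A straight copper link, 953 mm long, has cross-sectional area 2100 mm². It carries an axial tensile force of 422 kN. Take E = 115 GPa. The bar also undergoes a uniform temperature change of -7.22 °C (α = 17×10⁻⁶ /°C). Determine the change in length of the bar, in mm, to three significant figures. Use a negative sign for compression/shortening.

δ_mech = NL/(AE) = 422000·953/(2100·115000) = 1.665 mm.
δ_thermal = αLΔT = 17e-6·953·-7.22 = -0.117 mm.
δ = δ_mech + δ_thermal = 1.548 mm.

1.55 mm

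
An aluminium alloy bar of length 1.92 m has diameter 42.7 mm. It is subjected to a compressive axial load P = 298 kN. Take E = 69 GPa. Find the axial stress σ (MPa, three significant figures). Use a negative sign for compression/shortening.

A = 1432 mm².
σ = N/A = -298000/1432 = -208.1 MPa.

-208 MPa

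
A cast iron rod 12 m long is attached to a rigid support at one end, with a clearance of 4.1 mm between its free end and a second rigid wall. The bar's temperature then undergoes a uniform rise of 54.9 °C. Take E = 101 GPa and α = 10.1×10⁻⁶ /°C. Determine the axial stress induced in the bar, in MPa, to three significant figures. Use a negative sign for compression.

Free thermal expansion αLΔT = 10.1e-6 · 12000 · 54.9 = 6.654 mm.
The walls engage after the gap closes; constrained expansion = 6.654 − 4.1 = 2.554 mm.
The walls impose strain ε = −(2.554)/12000 = -2.1282e-04; σ = Eε = 101000 · -2.1282e-04 = -21.5 MPa.

-21.5 MPa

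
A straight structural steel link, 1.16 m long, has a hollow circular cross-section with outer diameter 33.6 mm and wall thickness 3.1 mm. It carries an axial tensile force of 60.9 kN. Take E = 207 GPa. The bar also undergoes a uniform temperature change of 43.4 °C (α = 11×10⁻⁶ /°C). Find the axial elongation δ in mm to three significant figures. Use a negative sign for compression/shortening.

A = 297 mm².
δ_mech = NL/(AE) = 60900·1160/(297·207000) = 1.149 mm.
δ_thermal = αLΔT = 11e-6·1160·43.4 = 0.5538 mm.
δ = δ_mech + δ_thermal = 1.703 mm.

1.70 mm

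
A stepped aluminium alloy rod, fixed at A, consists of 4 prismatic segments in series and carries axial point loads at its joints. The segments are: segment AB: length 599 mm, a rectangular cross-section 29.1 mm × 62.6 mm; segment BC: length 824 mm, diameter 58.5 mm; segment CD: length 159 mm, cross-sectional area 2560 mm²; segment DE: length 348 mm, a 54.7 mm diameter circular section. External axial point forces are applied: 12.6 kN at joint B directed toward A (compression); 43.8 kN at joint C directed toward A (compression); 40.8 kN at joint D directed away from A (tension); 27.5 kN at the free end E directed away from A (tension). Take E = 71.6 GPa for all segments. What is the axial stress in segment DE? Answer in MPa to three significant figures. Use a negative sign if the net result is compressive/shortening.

11.7 MPa

Internal axial forces (sectioning from the free end, tension +): N_DE = 27.5 kN, N_CD = 68.3 kN, N_BC = 24.5 kN, N_AB = 11.9 kN.
A_DE = 2350 mm².
σ_DE = N_DE/A_DE = 27500/2350 = 11.7 MPa.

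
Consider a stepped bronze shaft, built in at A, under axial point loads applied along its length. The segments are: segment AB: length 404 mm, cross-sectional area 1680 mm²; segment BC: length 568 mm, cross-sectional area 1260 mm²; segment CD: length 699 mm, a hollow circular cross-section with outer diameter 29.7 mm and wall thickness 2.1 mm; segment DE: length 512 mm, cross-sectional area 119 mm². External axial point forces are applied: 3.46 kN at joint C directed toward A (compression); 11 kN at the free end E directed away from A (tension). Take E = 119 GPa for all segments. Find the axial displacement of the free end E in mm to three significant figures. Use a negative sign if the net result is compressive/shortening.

Internal axial forces (sectioning from the free end, tension +): N_DE = 11 kN, N_CD = 11 kN, N_BC = 7.54 kN, N_AB = 7.54 kN.
A_CD = 182.1 mm².
δ_AB = 7540·404/(1680·119000) = 0.01524 mm
δ_BC = 7540·568/(1260·119000) = 0.02856 mm
δ_CD = 11000·699/(182.1·119000) = 0.3548 mm
δ_DE = 11000·512/(119·119000) = 0.3977 mm
δ = Σδ_i = 0.7964 mm.

0.796 mm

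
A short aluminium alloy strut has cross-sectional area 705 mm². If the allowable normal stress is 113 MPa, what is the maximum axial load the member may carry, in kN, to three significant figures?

79.7 kN

P_max = σ_allow · A = 113 · 705 = 79660 N = 79.67 kN.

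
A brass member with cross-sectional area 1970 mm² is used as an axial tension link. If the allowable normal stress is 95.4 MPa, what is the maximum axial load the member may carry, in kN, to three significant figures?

188 kN

P_max = σ_allow · A = 95.4 · 1970 = 187900 N = 187.9 kN.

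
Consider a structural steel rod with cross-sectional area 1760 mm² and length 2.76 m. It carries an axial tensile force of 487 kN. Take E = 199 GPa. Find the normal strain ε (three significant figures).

0.00139

σ = N/A = 276.7 MPa; ε = σ/E = 276.7/199000 = 1.390e-03.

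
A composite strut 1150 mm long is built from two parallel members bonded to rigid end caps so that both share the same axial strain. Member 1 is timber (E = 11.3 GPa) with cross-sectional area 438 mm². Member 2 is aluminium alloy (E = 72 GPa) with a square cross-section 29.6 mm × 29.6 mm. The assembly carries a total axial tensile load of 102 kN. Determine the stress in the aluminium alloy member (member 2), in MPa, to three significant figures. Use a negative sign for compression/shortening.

108 MPa

A_2 = 876.2 mm².
Equal strain + equilibrium ⇒ each member carries load in proportion to AE: A₁E₁ = 4949000 N, A₂E₂ = 63080000 N, ΣAE = 68030000 N.
σ₂ = P·E₂/ΣAE = 102000·72000/68030000 = 107.9 MPa.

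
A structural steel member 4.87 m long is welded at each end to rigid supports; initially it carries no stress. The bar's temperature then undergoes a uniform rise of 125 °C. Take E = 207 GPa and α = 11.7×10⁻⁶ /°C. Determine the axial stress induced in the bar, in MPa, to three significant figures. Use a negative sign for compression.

Free thermal expansion αLΔT = 11.7e-6 · 4870 · 125 = 7.122 mm.
The walls impose strain ε = −(7.122)/4870 = -1.4625e-03; σ = Eε = 207000 · -1.4625e-03 = -302.7 MPa.

-303 MPa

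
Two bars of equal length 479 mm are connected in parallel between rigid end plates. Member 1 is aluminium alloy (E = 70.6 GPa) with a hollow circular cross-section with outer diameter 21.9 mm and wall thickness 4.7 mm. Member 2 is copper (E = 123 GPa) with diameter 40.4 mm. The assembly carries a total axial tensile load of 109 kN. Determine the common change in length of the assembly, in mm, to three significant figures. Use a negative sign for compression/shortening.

0.297 mm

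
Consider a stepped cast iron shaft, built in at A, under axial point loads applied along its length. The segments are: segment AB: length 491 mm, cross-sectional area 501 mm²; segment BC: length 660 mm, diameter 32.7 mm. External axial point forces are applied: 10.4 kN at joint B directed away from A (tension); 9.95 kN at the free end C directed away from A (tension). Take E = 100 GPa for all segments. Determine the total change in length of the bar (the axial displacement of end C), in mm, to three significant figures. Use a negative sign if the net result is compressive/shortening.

0.278 mm

Internal axial forces (sectioning from the free end, tension +): N_BC = 9.95 kN, N_AB = 20.35 kN.
A_BC = 839.8 mm².
δ_AB = 20350·491/(501·100000) = 0.1994 mm
δ_BC = 9950·660/(839.8·100000) = 0.0782 mm
δ = Σδ_i = 0.2776 mm.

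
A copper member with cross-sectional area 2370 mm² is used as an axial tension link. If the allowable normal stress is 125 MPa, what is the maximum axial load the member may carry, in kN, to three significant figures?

P_max = σ_allow · A = 125 · 2370 = 296200 N = 296.2 kN.

296 kN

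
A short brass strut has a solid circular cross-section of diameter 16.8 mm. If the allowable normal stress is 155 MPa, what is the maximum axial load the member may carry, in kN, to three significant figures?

A = 221.7 mm².
P_max = σ_allow · A = 155 · 221.7 = 34360 N = 34.36 kN.

34.4 kN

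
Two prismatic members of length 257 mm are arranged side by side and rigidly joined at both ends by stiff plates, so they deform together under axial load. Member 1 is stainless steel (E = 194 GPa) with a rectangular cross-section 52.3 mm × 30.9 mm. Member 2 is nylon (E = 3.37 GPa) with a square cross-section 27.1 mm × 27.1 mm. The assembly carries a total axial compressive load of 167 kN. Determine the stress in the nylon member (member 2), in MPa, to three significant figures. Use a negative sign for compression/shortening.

A_1 = 1616 mm².
A_2 = 734.4 mm².
Equal strain + equilibrium ⇒ each member carries load in proportion to AE: A₁E₁ = 313500000 N, A₂E₂ = 2475000 N, ΣAE = 316000000 N.
σ₂ = P·E₂/ΣAE = -167000·3370/316000000 = -1.781 MPa.

-1.78 MPa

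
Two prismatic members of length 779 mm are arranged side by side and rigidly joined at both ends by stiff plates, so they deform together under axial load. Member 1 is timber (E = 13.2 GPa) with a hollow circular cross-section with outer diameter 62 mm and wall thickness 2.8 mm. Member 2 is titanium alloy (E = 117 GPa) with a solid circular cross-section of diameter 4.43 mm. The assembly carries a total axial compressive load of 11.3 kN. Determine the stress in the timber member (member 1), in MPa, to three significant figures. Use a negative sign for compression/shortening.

-17.2 MPa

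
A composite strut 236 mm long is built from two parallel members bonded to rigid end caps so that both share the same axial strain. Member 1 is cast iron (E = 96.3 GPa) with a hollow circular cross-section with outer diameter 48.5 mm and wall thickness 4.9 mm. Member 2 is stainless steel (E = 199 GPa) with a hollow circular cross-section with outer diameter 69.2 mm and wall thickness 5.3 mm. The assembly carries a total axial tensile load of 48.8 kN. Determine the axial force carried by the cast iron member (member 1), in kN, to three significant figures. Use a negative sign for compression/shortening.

A_1 = 671.2 mm².
A_2 = 1064 mm².
Equal strain + equilibrium ⇒ each member carries load in proportion to AE: A₁E₁ = 64630000 N, A₂E₂ = 211700000 N, ΣAE = 276400000 N.
F₁ = P·A₁E₁/ΣAE = 48800·64630000/276400000 = 11410 N.

11.4 kN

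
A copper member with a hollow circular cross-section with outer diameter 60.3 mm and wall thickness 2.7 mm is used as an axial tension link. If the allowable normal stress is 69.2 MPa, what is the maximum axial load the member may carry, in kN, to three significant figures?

33.8 kN

A = 488.6 mm².
P_max = σ_allow · A = 69.2 · 488.6 = 33810 N = 33.81 kN.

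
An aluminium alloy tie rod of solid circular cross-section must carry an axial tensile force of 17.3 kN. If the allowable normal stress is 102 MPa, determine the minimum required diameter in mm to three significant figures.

14.7 mm

Required area A ≥ P/σ_allow = 17300/102 = 169.6 mm².
For a solid circular section, d ≥ √(4A/π) = 14.7 mm.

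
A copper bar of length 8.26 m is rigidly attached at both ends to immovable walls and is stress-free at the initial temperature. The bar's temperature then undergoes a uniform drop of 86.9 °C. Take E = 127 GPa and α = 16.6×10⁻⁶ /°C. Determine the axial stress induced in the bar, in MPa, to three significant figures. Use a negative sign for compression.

183 MPa

Free thermal expansion αLΔT = 16.6e-6 · 8260 · -86.9 = -11.92 mm.
The walls impose strain ε = −(-11.92)/8260 = 1.4425e-03; σ = Eε = 127000 · 1.4425e-03 = 183.2 MPa.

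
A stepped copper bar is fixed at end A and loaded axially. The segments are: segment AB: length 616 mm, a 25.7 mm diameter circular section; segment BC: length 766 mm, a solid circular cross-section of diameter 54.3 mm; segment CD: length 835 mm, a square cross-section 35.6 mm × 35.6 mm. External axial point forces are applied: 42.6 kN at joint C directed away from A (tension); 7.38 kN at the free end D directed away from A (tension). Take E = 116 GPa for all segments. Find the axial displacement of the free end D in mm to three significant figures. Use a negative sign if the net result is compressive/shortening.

0.696 mm

Internal axial forces (sectioning from the free end, tension +): N_CD = 7.38 kN, N_BC = 49.98 kN, N_AB = 49.98 kN.
A_AB = 518.7 mm².
A_BC = 2316 mm².
A_CD = 1267 mm².
δ_AB = 49980·616/(518.7·116000) = 0.5116 mm
δ_BC = 49980·766/(2316·116000) = 0.1425 mm
δ_CD = 7380·835/(1267·116000) = 0.04192 mm
δ = Σδ_i = 0.6961 mm.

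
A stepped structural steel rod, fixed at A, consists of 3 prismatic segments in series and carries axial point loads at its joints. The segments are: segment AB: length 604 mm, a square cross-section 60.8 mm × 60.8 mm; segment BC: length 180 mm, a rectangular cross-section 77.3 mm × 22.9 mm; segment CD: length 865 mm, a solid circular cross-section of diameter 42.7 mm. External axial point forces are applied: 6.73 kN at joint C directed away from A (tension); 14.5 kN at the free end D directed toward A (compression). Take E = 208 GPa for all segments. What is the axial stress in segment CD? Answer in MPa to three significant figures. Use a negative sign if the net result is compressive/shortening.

-10.1 MPa

Internal axial forces (sectioning from the free end, tension +): N_CD = -14.5 kN, N_BC = -7.77 kN, N_AB = -7.77 kN.
A_CD = 1432 mm².
σ_CD = N_CD/A_CD = -14500/1432 = -10.13 MPa.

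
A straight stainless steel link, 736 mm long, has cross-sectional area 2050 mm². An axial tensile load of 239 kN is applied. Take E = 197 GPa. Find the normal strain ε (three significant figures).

5.92e-04

σ = N/A = 116.6 MPa; ε = σ/E = 116.6/197000 = 5.918e-04.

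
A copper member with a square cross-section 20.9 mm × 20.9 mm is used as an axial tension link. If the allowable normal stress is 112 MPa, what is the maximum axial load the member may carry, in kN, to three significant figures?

A = 436.8 mm².
P_max = σ_allow · A = 112 · 436.8 = 48920 N = 48.92 kN.

48.9 kN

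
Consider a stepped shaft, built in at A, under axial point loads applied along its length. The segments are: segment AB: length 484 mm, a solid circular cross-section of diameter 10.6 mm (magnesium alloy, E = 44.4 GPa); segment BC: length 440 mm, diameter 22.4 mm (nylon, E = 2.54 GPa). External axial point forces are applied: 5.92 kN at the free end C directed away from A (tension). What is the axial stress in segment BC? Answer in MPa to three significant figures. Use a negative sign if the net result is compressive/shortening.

15.0 MPa

Internal axial forces (sectioning from the free end, tension +): N_BC = 5.92 kN, N_AB = 5.92 kN.
A_BC = 394.1 mm².
σ_BC = N_BC/A_BC = 5920/394.1 = 15.02 MPa.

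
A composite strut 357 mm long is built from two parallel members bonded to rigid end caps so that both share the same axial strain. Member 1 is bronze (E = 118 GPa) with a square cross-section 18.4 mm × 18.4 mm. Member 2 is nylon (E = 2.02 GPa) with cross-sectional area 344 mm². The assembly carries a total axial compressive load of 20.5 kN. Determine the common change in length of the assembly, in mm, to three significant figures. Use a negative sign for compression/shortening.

-0.180 mm

A_1 = 338.6 mm².
Equal strain + equilibrium ⇒ each member carries load in proportion to AE: A₁E₁ = 39950000 N, A₂E₂ = 694900 N, ΣAE = 40640000 N.
δ = PL/ΣAE = -20500·357/40640000 = -0.1801 mm.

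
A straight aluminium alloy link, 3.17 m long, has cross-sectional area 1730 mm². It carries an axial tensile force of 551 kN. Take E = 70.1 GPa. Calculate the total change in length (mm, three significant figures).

δ_mech = NL/(AE) = 551000·3170/(1730·70100) = 14.4 mm.

14.4 mm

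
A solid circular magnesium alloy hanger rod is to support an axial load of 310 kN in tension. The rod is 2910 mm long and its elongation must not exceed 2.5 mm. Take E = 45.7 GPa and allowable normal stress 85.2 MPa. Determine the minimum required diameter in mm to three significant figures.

100 mm

Required area A ≥ P/σ_allow = 310000/85.2 = 3638 mm².
For a solid circular section, d ≥ √(4A/π) = 68.06 mm.
Elongation limit: A ≥ PL/(Eδ_allow) = 310000·2910/(45700·2.5) = 7896 mm² ⇒ d ≥ 100.3 mm.
The elongation limit governs.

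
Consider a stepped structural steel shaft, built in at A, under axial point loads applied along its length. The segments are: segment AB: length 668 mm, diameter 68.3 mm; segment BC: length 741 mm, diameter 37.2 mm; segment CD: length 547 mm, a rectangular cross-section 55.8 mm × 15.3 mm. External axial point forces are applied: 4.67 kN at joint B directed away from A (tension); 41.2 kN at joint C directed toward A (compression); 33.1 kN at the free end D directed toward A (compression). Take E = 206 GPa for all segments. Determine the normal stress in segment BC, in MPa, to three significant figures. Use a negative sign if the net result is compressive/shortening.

-68.4 MPa

Internal axial forces (sectioning from the free end, tension +): N_CD = -33.1 kN, N_BC = -74.3 kN, N_AB = -69.63 kN.
A_BC = 1087 mm².
σ_BC = N_BC/A_BC = -74300/1087 = -68.36 MPa.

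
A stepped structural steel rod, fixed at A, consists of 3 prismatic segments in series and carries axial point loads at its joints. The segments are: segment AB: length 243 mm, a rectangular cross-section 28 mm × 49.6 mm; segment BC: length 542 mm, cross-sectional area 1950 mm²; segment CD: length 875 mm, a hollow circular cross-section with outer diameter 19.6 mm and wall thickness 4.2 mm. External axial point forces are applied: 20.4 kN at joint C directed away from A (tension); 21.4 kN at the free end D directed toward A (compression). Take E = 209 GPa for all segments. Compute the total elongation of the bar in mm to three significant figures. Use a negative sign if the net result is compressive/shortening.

Internal axial forces (sectioning from the free end, tension +): N_CD = -21.4 kN, N_BC = -1 kN, N_AB = -1 kN.
A_AB = 1389 mm².
A_CD = 203.2 mm².
δ_AB = -1000·243/(1389·209000) = -0.0008372 mm
δ_BC = -1000·542/(1950·209000) = -0.00133 mm
δ_CD = -21400·875/(203.2·209000) = -0.4409 mm
δ = Σδ_i = -0.4431 mm.

-0.443 mm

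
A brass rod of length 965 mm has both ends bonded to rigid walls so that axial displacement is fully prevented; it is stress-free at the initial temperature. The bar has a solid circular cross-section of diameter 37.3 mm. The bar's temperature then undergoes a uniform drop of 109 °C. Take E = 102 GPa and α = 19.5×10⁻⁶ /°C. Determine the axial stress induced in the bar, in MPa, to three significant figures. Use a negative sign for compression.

Free thermal expansion αLΔT = 19.5e-6 · 965 · -109 = -2.051 mm.
The walls impose strain ε = −(-2.051)/965 = 2.1255e-03; σ = Eε = 102000 · 2.1255e-03 = 216.8 MPa.

217 MPa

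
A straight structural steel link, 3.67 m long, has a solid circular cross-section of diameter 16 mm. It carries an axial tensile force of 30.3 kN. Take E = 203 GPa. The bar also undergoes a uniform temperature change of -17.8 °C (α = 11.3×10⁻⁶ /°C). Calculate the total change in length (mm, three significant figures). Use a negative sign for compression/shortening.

1.99 mm

A = 201.1 mm².
δ_mech = NL/(AE) = 30300·3670/(201.1·203000) = 2.724 mm.
δ_thermal = αLΔT = 11.3e-6·3670·-17.8 = -0.7382 mm.
δ = δ_mech + δ_thermal = 1.986 mm.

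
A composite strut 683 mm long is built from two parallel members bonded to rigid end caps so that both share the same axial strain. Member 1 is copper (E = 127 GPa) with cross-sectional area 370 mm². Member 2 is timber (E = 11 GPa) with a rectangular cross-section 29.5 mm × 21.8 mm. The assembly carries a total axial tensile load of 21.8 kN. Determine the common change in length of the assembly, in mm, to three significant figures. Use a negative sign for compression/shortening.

A_2 = 643.1 mm².
Equal strain + equilibrium ⇒ each member carries load in proportion to AE: A₁E₁ = 46990000 N, A₂E₂ = 7074000 N, ΣAE = 54060000 N.
δ = PL/ΣAE = 21800·683/54060000 = 0.2754 mm.

0.275 mm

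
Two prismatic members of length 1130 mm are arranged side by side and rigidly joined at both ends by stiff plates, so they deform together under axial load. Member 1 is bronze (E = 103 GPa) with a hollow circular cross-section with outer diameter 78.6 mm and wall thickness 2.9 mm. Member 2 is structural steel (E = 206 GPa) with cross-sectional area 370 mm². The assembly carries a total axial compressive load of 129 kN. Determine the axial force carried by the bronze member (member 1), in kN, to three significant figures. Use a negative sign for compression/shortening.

-62.2 kN

A_1 = 689.7 mm².
Equal strain + equilibrium ⇒ each member carries load in proportion to AE: A₁E₁ = 71040000 N, A₂E₂ = 76220000 N, ΣAE = 147300000 N.
F₁ = P·A₁E₁/ΣAE = -129000·71040000/147300000 = -62230 N.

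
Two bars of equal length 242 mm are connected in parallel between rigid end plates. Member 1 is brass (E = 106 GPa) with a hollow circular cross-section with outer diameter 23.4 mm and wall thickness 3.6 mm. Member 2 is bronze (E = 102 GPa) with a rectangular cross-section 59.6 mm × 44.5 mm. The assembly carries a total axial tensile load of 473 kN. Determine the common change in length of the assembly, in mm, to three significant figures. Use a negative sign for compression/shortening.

0.389 mm

A_1 = 223.9 mm².
A_2 = 2652 mm².
Equal strain + equilibrium ⇒ each member carries load in proportion to AE: A₁E₁ = 23740000 N, A₂E₂ = 270500000 N, ΣAE = 294300000 N.
δ = PL/ΣAE = 473000·242/294300000 = 0.389 mm.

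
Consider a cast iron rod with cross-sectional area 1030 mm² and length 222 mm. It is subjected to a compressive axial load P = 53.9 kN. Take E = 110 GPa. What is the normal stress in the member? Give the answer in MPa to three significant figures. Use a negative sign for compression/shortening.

-52.3 MPa

σ = N/A = -53900/1030 = -52.33 MPa.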